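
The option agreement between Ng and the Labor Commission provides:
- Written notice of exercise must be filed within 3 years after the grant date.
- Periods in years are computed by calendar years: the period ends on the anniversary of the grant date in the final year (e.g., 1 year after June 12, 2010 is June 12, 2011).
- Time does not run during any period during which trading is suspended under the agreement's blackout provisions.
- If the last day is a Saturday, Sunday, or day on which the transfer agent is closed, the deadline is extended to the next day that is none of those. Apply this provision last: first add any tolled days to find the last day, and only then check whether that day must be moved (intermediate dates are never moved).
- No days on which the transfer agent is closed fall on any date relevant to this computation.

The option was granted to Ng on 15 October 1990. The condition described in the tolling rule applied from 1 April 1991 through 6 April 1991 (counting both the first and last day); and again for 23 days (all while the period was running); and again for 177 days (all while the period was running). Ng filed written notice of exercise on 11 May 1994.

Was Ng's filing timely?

No

3 years after 15 October 1990 is October 15, 1993.
From April 1, 1991 through April 6, 1991 inclusive is 6 days; tolling adds 6 days: October 15, 1993 + 6 days = October 21, 1993.
Tolling adds 23 days: October 21, 1993 + 23 days = November 13, 1993.
Tolling adds 177 days: November 13, 1993 + 177 days = May 9, 1994.
May 9, 1994 is a Monday and not a day on which the transfer agent is closed, so no extension applies.
The deadline is May 9, 1994; the filing on May 11, 1994 is after that date.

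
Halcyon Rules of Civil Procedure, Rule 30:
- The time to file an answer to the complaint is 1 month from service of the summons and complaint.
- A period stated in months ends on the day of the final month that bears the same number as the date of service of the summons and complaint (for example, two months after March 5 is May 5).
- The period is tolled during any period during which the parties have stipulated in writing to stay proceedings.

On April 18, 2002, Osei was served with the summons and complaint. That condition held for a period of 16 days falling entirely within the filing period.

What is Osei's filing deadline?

June 3, 2002

1 month after April 18, 2002 is May 18, 2002.
Tolling adds 16 days: May 18, 2002 + 16 days = June 3, 2002.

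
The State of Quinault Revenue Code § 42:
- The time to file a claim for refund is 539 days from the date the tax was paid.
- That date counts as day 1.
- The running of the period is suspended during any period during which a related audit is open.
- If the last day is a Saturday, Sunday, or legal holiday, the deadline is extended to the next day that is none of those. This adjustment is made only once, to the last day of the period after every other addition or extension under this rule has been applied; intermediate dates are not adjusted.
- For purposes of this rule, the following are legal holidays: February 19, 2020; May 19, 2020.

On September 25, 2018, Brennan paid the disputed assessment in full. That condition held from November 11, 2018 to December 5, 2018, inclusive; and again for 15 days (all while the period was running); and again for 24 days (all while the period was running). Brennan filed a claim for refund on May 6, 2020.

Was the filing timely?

Counting September 25, 2018 as day 1, day 539 is March 16, 2020.
From November 11, 2018 through December 5, 2018 inclusive is 25 days; tolling adds 25 days: March 16, 2020 + 25 days = April 10, 2020.
Tolling adds 15 days: April 10, 2020 + 15 days = April 25, 2020.
Tolling adds 24 days: April 25, 2020 + 24 days = May 19, 2020.
May 19, 2020 is a listed holiday. The next qualifying day is May 20, 2020.
The deadline is May 20, 2020; the filing on May 6, 2020 is on or before that date.

Yes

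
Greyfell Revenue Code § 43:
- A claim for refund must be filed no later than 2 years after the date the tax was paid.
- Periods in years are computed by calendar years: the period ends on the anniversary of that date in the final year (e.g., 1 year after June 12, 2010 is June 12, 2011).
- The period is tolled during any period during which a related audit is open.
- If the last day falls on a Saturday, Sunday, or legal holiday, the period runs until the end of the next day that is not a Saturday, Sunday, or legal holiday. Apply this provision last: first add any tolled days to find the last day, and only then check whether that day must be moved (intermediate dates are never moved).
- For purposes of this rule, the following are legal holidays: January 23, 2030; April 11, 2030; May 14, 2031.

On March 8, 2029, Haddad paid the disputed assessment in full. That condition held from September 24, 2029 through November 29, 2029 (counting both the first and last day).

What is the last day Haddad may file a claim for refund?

May 15, 2031

2 years after March 8, 2029 is March 8, 2031.
From September 24, 2029 through November 29, 2029 inclusive is 67 days; tolling adds 67 days: March 8, 2031 + 67 days = May 14, 2031.
May 14, 2031 is a listed holiday. The next qualifying day is May 15, 2031.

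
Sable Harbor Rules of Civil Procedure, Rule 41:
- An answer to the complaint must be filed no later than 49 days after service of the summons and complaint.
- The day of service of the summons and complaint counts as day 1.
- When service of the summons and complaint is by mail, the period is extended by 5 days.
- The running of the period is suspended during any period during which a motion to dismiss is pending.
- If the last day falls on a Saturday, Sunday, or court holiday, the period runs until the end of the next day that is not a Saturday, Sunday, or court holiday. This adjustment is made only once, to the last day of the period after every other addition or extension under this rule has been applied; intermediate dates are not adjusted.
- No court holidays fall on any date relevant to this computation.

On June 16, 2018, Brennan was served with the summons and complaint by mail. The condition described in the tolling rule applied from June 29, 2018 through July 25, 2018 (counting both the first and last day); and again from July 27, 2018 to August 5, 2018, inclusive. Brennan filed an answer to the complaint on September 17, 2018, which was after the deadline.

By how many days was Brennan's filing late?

Counting June 16, 2018 as day 1, day 49 is August 3, 2018.
Service was by mail, adding 5 days: August 3, 2018 + 5 days = August 8, 2018.
From June 29, 2018 through July 25, 2018 inclusive is 27 days; tolling adds 27 days: August 8, 2018 + 27 days = September 4, 2018.
From July 27, 2018 through August 5, 2018 inclusive is 10 days; tolling adds 10 days: September 4, 2018 + 10 days = September 14, 2018.
September 14, 2018 is a Friday and not a court holiday, so no extension applies.
The deadline is September 14, 2018; from September 14, 2018 to September 17, 2018 is 3 days.

3 days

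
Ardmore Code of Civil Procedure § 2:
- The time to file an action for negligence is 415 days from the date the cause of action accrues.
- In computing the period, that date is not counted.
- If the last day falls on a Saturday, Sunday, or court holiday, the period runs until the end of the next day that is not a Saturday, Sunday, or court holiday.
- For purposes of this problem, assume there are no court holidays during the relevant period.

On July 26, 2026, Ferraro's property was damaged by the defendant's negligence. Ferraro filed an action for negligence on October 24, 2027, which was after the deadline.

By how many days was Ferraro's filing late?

415 days after July 26, 2026 is September 14, 2027.
September 14, 2027 is a Tuesday and not a court holiday, so no extension applies.
The deadline is September 14, 2027; from September 14, 2027 to October 24, 2027 is 40 days.

40 days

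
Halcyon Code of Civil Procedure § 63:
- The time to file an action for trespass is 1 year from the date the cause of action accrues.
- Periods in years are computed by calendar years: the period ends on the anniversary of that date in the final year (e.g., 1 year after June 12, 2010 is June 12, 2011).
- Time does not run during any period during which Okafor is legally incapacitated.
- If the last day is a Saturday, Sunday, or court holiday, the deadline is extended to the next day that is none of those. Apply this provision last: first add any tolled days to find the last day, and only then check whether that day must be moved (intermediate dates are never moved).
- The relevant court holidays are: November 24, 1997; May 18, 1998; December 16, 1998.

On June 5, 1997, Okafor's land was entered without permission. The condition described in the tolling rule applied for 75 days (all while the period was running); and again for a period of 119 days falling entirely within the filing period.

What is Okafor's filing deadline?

1 year after June 5, 1997 is June 5, 1998.
Tolling adds 75 days: June 5, 1998 + 75 days = August 19, 1998.
Tolling adds 119 days: August 19, 1998 + 119 days = December 16, 1998.
December 16, 1998 is a listed holiday. The next qualifying day is December 17, 1998.

December 17, 1998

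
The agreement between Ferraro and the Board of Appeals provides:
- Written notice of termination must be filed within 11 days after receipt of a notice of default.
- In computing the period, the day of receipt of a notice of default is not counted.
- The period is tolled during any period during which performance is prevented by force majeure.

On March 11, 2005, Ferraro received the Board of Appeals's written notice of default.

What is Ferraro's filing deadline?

11 days after March 11, 2005 is March 22, 2005.

March 22, 2005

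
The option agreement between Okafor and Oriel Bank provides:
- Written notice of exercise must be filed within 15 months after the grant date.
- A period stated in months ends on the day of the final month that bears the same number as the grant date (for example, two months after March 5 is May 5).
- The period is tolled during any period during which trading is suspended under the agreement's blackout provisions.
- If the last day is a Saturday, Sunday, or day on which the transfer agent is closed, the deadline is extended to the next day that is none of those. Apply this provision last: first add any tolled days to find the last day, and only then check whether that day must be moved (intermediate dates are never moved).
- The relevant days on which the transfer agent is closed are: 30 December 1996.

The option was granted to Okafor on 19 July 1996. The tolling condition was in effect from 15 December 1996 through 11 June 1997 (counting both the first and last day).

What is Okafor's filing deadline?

15 months after 19 July 1996 is October 19, 1997.
From December 15, 1996 through June 11, 1997 inclusive is 179 days; tolling adds 179 days: October 19, 1997 + 179 days = April 16, 1998.
April 16, 1998 is a Thursday and not a day on which the transfer agent is closed, so no extension applies.

April 16, 1998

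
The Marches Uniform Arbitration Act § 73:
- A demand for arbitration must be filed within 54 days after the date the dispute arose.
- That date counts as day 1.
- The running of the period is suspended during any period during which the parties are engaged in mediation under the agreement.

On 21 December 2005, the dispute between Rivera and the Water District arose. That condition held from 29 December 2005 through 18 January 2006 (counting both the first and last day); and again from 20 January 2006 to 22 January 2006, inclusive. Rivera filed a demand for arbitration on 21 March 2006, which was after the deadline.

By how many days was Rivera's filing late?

Counting 21 December 2005 as day 1, day 54 is February 12, 2006.
From December 29, 2005 through January 18, 2006 inclusive is 21 days; tolling adds 21 days: February 12, 2006 + 21 days = March 5, 2006.
From January 20, 2006 through January 22, 2006 inclusive is 3 days; tolling adds 3 days: March 5, 2006 + 3 days = March 8, 2006.
The deadline is March 8, 2006; from March 8, 2006 to March 21, 2006 is 13 days.

13 days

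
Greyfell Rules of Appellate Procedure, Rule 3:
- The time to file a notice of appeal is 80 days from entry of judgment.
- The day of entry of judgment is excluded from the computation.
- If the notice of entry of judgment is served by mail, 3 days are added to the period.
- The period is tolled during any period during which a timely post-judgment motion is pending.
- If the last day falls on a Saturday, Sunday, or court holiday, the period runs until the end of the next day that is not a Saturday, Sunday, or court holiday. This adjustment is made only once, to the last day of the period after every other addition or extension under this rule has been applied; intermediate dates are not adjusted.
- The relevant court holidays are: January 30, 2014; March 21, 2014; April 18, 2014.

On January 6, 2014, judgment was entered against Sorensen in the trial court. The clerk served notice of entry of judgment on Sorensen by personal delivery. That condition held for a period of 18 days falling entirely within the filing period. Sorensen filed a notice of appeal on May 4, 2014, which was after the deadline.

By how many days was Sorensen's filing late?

80 days after January 6, 2014 is March 27, 2014.
Service was not by mail, so no mail extension applies.
Tolling adds 18 days: March 27, 2014 + 18 days = April 14, 2014.
April 14, 2014 is a Monday and not a court holiday, so no extension applies.
The deadline is April 14, 2014; from April 14, 2014 to May 4, 2014 is 20 days.

20 days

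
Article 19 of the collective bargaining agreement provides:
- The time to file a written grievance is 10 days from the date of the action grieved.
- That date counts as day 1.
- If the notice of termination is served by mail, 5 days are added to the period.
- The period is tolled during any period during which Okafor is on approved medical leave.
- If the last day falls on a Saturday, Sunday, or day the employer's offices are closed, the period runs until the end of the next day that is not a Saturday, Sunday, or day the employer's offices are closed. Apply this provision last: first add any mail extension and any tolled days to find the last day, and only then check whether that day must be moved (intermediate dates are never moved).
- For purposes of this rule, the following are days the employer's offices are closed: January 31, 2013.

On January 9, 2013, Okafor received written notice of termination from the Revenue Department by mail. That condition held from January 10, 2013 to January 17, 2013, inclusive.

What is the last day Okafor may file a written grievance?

Counting January 9, 2013 as day 1, day 10 is January 18, 2013.
Service was by mail, adding 5 days: January 18, 2013 + 5 days = January 23, 2013.
From January 10, 2013 through January 17, 2013 inclusive is 8 days; tolling adds 8 days: January 23, 2013 + 8 days = January 31, 2013.
January 31, 2013 is a listed holiday. The next qualifying day is February 1, 2013.

February 1, 2013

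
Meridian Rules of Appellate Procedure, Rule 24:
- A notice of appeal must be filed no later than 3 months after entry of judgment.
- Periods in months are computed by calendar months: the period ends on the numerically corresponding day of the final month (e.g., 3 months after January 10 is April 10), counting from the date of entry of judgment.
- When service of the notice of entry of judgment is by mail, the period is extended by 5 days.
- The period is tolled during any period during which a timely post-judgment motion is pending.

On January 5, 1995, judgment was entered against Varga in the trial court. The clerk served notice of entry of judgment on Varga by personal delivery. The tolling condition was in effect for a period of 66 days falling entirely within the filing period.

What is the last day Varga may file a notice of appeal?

3 months after January 5, 1995 is April 5, 1995.
Service was not by mail, so no mail extension applies.
Tolling adds 66 days: April 5, 1995 + 66 days = June 10, 1995.

June 10, 1995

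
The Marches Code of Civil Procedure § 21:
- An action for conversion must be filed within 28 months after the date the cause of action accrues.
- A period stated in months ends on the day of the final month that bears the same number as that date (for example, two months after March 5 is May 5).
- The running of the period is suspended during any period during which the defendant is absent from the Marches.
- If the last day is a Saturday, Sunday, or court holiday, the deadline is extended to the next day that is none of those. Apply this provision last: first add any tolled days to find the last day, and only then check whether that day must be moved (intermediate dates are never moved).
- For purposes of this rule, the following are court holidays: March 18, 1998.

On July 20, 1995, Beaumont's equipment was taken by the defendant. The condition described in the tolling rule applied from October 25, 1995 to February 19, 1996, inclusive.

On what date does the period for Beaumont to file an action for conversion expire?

March 19, 1998

28 months after July 20, 1995 is November 20, 1997.
From October 25, 1995 through February 19, 1996 inclusive is 118 days; tolling adds 118 days: November 20, 1997 + 118 days = March 18, 1998.
March 18, 1998 is a listed holiday. The next qualifying day is March 19, 1998.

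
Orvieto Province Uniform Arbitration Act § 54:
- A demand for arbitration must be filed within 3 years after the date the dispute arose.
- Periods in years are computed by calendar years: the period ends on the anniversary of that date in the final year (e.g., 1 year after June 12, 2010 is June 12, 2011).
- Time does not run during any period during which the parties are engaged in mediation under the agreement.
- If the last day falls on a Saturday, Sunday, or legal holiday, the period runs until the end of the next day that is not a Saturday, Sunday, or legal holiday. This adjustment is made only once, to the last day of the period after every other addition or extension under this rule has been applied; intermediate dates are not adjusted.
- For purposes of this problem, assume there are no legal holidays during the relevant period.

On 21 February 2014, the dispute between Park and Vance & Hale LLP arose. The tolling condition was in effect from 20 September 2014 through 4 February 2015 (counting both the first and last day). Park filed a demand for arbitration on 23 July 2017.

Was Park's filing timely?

3 years after 21 February 2014 is February 21, 2017.
From September 20, 2014 through February 4, 2015 inclusive is 138 days; tolling adds 138 days: February 21, 2017 + 138 days = July 9, 2017.
July 9, 2017 is Sunday. The next qualifying day is July 10, 2017.
The deadline is July 10, 2017; the filing on July 23, 2017 is after that date.

No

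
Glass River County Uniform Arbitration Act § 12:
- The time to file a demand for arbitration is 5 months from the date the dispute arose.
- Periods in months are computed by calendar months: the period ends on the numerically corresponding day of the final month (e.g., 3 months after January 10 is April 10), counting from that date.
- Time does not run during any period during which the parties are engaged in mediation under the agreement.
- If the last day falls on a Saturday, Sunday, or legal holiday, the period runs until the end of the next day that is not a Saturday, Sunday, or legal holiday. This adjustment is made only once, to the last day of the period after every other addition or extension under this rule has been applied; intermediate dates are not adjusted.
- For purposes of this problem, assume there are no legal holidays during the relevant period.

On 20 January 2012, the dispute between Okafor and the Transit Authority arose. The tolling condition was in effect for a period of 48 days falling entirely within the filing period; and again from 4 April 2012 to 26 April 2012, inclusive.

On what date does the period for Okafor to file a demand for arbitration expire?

5 months after 20 January 2012 is June 20, 2012.
Tolling adds 48 days: June 20, 2012 + 48 days = August 7, 2012.
From April 4, 2012 through April 26, 2012 inclusive is 23 days; tolling adds 23 days: August 7, 2012 + 23 days = August 30, 2012.
August 30, 2012 is a Thursday and not a legal holiday, so no extension applies.

August 30, 2012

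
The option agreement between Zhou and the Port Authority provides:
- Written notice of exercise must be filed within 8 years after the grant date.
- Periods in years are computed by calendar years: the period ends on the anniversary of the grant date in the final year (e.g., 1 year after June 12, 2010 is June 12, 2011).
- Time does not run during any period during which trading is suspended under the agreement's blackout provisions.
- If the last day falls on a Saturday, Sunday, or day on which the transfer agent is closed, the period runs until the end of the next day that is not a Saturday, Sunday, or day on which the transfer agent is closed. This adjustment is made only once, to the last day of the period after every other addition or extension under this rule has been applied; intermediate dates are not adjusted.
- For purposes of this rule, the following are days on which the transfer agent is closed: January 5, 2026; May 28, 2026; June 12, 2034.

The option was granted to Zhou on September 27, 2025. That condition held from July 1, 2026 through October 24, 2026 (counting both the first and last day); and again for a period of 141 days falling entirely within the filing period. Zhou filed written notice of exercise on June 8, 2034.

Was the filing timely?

8 years after September 27, 2025 is September 27, 2033.
From July 1, 2026 through October 24, 2026 inclusive is 116 days; tolling adds 116 days: September 27, 2033 + 116 days = January 21, 2034.
Tolling adds 141 days: January 21, 2034 + 141 days = June 11, 2034.
June 11, 2034 is Sunday; June 12, 2034 is a listed holiday. The next qualifying day is June 13, 2034.
The deadline is June 13, 2034; the filing on June 8, 2034 is on or before that date.

Yes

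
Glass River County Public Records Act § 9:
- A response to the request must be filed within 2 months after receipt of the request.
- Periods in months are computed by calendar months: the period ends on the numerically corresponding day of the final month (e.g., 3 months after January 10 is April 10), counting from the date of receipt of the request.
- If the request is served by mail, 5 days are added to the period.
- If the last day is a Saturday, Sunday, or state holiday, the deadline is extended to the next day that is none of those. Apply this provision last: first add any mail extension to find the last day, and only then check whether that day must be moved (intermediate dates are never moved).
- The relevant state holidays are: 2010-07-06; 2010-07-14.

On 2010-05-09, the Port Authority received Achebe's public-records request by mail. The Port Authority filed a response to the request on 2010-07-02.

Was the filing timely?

Yes

2 months after 2010-05-09 is July 9, 2010.
Service was by mail, adding 5 days: July 9, 2010 + 5 days = July 14, 2010.
July 14, 2010 is a listed holiday. The next qualifying day is July 15, 2010.
The deadline is July 15, 2010; the filing on July 2, 2010 is on or before that date.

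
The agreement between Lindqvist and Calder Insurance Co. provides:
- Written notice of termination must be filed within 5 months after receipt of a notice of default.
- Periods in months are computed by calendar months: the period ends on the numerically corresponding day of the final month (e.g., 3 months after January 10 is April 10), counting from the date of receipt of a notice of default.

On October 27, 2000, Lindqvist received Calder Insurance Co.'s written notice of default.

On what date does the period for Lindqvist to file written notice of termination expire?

March 27, 2001

5 months after October 27, 2000 is March 27, 2001.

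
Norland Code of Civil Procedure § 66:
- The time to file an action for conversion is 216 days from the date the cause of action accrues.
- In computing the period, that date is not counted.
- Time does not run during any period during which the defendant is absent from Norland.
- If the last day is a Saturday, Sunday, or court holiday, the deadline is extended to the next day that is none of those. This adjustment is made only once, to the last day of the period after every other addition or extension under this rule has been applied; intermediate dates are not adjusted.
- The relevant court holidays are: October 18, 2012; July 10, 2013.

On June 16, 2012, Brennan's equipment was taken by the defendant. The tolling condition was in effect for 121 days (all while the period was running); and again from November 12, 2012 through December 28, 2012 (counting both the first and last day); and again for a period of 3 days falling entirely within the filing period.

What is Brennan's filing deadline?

July 8, 2013

216 days after June 16, 2012 is January 18, 2013.
Tolling adds 121 days: January 18, 2013 + 121 days = May 19, 2013.
From November 12, 2012 through December 28, 2012 inclusive is 47 days; tolling adds 47 days: May 19, 2013 + 47 days = July 5, 2013.
Tolling adds 3 days: July 5, 2013 + 3 days = July 8, 2013.
July 8, 2013 is a Monday and not a court holiday, so no extension applies.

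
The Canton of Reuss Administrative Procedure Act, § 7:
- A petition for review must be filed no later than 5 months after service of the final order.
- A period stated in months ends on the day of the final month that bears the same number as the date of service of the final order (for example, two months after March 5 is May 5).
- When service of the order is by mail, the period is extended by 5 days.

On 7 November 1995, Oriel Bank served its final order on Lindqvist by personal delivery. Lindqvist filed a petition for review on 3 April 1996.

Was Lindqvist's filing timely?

Yes

5 months after 7 November 1995 is April 7, 1996.
Service was not by mail, so no mail extension applies.
The deadline is April 7, 1996; the filing on April 3, 1996 is on or before that date.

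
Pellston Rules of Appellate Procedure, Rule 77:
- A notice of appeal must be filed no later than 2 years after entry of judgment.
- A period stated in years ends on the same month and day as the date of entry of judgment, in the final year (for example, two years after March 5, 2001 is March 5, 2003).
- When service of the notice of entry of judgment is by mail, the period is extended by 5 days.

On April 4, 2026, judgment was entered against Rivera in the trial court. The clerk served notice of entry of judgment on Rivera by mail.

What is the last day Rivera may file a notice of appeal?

2 years after April 4, 2026 is April 4, 2028.
Service was by mail, adding 5 days: April 4, 2028 + 5 days = April 9, 2028.

April 9, 2028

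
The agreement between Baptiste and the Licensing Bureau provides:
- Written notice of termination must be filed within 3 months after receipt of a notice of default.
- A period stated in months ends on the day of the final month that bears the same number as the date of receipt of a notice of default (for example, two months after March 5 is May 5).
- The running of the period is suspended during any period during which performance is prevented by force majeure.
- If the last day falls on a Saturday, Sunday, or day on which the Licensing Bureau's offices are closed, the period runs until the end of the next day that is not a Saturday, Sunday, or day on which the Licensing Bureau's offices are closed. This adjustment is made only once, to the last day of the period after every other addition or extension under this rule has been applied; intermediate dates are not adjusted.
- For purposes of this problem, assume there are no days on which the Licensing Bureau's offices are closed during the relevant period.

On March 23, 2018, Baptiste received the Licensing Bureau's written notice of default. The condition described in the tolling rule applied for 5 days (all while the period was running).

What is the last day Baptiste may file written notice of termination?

June 28, 2018

3 months after March 23, 2018 is June 23, 2018.
Tolling adds 5 days: June 23, 2018 + 5 days = June 28, 2018.
June 28, 2018 is a Thursday and not a day on which the Licensing Bureau's offices are closed, so no extension applies.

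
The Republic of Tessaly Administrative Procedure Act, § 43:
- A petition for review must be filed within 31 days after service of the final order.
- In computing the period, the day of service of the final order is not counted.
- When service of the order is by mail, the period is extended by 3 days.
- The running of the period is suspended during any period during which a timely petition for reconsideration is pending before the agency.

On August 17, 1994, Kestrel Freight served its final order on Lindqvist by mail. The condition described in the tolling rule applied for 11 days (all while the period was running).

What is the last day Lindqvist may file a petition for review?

31 days after August 17, 1994 is September 17, 1994.
Service was by mail, adding 3 days: September 17, 1994 + 3 days = September 20, 1994.
Tolling adds 11 days: September 20, 1994 + 11 days = October 1, 1994.

October 1, 1994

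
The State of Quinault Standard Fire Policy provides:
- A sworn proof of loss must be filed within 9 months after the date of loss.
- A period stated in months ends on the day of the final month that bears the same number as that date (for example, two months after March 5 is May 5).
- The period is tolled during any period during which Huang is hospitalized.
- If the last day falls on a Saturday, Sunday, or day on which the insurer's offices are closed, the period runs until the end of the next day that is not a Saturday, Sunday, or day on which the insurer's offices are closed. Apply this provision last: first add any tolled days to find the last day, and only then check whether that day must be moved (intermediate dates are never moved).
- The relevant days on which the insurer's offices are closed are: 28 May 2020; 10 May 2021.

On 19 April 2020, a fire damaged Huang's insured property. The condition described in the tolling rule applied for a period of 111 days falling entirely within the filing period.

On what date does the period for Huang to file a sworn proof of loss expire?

9 months after 19 April 2020 is January 19, 2021.
Tolling adds 111 days: January 19, 2021 + 111 days = May 10, 2021.
May 10, 2021 is a listed holiday. The next qualifying day is May 11, 2021.

May 11, 2021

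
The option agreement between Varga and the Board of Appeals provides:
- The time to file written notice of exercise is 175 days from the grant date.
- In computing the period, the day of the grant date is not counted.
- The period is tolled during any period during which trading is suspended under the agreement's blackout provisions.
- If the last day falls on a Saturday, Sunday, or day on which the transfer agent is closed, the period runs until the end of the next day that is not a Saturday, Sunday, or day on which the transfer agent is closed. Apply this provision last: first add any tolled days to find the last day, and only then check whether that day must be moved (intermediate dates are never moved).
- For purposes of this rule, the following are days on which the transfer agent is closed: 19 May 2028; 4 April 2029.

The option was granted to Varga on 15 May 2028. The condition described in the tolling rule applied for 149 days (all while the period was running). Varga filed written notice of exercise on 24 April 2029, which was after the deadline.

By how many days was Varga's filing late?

19 days

175 days after 15 May 2028 is November 6, 2028.
Tolling adds 149 days: November 6, 2028 + 149 days = April 4, 2029.
April 4, 2029 is a listed holiday. The next qualifying day is April 5, 2029.
The deadline is April 5, 2029; from April 5, 2029 to April 24, 2029 is 19 days.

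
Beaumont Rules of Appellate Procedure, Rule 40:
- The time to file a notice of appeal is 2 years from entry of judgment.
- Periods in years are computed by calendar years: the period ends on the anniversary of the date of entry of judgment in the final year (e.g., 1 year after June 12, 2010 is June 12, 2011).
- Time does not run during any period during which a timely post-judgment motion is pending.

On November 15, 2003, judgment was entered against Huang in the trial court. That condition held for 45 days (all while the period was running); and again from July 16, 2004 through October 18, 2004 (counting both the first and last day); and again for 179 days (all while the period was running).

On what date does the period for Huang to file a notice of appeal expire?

September 30, 2006

2 years after November 15, 2003 is November 15, 2005.
Tolling adds 45 days: November 15, 2005 + 45 days = December 30, 2005.
From July 16, 2004 through October 18, 2004 inclusive is 95 days; tolling adds 95 days: December 30, 2005 + 95 days = April 4, 2006.
Tolling adds 179 days: April 4, 2006 + 179 days = September 30, 2006.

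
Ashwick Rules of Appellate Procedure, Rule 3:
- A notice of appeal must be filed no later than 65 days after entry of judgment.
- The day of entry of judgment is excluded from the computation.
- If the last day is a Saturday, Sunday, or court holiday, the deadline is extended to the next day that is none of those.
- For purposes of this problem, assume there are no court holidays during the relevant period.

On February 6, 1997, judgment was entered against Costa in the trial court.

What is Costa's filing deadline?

April 14, 1997

65 days after February 6, 1997 is April 12, 1997.
April 12, 1997 is Saturday; April 13, 1997 is Sunday. The next qualifying day is April 14, 1997.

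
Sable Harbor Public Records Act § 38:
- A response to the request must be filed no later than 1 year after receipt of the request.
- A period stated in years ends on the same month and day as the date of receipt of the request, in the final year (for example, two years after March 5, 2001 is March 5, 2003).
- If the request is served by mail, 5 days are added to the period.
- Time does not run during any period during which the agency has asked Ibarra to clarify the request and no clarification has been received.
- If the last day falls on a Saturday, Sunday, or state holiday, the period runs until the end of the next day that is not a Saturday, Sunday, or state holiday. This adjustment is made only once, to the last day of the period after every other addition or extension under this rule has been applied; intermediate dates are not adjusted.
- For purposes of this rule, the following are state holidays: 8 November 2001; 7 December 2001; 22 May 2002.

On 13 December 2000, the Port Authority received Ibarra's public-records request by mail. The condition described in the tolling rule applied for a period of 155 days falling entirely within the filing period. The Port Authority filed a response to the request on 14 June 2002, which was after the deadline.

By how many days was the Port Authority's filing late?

1 year after 13 December 2000 is December 13, 2001.
Service was by mail, adding 5 days: December 13, 2001 + 5 days = December 18, 2001.
Tolling adds 155 days: December 18, 2001 + 155 days = May 22, 2002.
May 22, 2002 is a listed holiday. The next qualifying day is May 23, 2002.
The deadline is May 23, 2002; from May 23, 2002 to June 14, 2002 is 22 days.

22 days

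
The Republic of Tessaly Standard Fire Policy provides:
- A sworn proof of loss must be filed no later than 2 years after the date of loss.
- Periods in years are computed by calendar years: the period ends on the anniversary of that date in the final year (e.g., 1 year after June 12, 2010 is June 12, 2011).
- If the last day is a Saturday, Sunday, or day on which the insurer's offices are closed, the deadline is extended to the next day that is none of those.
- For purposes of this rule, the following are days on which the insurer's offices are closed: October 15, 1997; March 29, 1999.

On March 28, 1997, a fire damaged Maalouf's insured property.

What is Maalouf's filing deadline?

March 30, 1999

2 years after March 28, 1997 is March 28, 1999.
March 28, 1999 is Sunday; March 29, 1999 is a listed holiday. The next qualifying day is March 30, 1999.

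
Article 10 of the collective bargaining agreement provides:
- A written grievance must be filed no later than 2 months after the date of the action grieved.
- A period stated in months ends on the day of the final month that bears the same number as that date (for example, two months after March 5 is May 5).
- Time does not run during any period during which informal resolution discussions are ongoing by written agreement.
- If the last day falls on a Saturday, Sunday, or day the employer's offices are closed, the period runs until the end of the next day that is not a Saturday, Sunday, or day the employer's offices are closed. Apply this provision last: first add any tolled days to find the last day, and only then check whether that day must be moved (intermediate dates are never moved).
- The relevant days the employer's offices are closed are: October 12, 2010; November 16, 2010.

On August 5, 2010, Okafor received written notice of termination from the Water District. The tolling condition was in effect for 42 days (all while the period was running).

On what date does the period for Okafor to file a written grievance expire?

2 months after August 5, 2010 is October 5, 2010.
Tolling adds 42 days: October 5, 2010 + 42 days = November 16, 2010.
November 16, 2010 is a listed holiday. The next qualifying day is November 17, 2010.

November 17, 2010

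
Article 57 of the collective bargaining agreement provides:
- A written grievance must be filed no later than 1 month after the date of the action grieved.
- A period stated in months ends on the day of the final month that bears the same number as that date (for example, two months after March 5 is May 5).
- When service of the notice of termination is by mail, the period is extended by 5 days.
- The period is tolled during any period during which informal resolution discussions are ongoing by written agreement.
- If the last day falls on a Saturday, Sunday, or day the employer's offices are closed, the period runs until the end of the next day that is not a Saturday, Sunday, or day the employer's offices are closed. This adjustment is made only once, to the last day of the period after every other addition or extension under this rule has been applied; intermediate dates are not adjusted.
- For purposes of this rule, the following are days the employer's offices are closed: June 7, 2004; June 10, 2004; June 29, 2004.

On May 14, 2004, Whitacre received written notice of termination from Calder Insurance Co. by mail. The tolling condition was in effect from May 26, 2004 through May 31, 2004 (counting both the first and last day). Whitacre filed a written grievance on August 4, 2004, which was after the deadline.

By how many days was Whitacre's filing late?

1 month after May 14, 2004 is June 14, 2004.
Service was by mail, adding 5 days: June 14, 2004 + 5 days = June 19, 2004.
From May 26, 2004 through May 31, 2004 inclusive is 6 days; tolling adds 6 days: June 19, 2004 + 6 days = June 25, 2004.
June 25, 2004 is a Friday and not a day the employer's offices are closed, so no extension applies.
The deadline is June 25, 2004; from June 25, 2004 to August 4, 2004 is 40 days.

40 days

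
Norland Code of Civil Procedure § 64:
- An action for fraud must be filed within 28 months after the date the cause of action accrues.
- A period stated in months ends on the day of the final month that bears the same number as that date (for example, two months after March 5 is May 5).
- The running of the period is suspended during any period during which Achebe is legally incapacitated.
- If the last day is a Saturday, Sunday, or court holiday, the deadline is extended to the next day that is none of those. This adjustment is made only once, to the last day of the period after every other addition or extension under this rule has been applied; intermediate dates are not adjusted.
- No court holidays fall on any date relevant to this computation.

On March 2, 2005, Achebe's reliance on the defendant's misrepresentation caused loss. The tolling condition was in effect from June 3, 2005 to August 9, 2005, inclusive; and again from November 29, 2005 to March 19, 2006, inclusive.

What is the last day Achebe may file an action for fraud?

28 months after March 2, 2005 is July 2, 2007.
From June 3, 2005 through August 9, 2005 inclusive is 68 days; tolling adds 68 days: July 2, 2007 + 68 days = September 8, 2007.
From November 29, 2005 through March 19, 2006 inclusive is 111 days; tolling adds 111 days: September 8, 2007 + 111 days = December 28, 2007.
December 28, 2007 is a Friday and not a court holiday, so no extension applies.

December 28, 2007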